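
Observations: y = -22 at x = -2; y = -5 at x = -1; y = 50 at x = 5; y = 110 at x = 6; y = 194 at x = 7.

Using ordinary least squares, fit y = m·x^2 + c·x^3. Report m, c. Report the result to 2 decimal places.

m = -2.98, c = 1.00

MᵀM·[m, c]ᵀ = Mᵀy reads: 4339·m + 27675·c = 14623;  27675·m + 179995·c = 96733.
(Σx^2·x^2 = 4339, Σx^2·x^3 = 27675, Σx^3·x^3 = 179995, Σx^2·y = 14623, Σx^3·y = 96733.)
Eliminating c: 179995·(row 1) − 27675·(row 2) gives 15092680·m = 179995·14623 − 27675·96733 = -45018890, so m = -4501889/1509268.
Then c = (96733 − 27675·(-4501889/1509268))/179995 = 7516481/7546340.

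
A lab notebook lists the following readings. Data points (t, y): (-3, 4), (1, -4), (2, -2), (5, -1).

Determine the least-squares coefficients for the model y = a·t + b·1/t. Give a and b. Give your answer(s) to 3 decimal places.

The normal equations are: 39·a + 4·b = -25;  4·a + (1261/900)·b = -98/15.
(Σt·t = 39, Σt·1/t = 4, Σ1/t·1/t = 1261/900, Σt·y = -25, Σ1/t·y = -98/15.)
Δ = 39·(1261/900) − 4² = 11593/300.
a = ((-25)·(1261/900) − 4·(-98/15))/(11593/300) = -8005/34779; b = (39·(-98/15) − 4·(-25))/(11593/300) = -46440/11593.

a = -0.230, b = -4.006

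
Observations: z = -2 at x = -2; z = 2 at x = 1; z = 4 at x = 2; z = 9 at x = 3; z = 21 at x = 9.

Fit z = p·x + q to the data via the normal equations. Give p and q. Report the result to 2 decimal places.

p = 2.17, q = 1.15

The normal system AᵀA·[p, q]ᵀ = Aᵀz is [[99, 13]; [13, 5]]·[p, q]ᵀ = [230, 34]ᵀ.
Eliminating q: 5·(row 1) − 13·(row 2) gives 326·p = 5·230 − 13·34 = 708, so p = 354/163.
Then q = (34 − 13·(354/163))/5 = 188/163.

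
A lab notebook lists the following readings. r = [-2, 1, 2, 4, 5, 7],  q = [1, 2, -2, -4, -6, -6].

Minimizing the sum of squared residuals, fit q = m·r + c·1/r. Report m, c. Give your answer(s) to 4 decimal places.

m = -1.0746, c = 2.3971

The normal system MᵀM·[m, c]ᵀ = Mᵀq is [[99, 6]; [6, 31809/19600]]·[m, c]ᵀ = [-92, -179/70]ᵀ.
det = 99·(31809/19600) − 6² = 2443491/19600.
m = ((-92)·(31809/19600) − 6·(-179/70))/(2443491/19600) = -875236/814497; c = (99·(-179/70) − 6·(-92))/(2443491/19600) = 1952440/814497.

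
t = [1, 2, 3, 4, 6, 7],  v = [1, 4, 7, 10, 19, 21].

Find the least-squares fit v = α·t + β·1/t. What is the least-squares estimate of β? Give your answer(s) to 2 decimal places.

β = -2.82

Sums needed: Σt·t = 115, Σt·1/t = 6, Σ1/t·1/t = 10385/7056.
For Xᵀv: Σt·v = 331, Σ1/t·v = 14.
XᵀX·[α, β]ᵀ = Xᵀv becomes [[115, 6]; [6, 10385/7056]]·[α, β]ᵀ = [331, 14]ᵀ.
det = 115·(10385/7056) − 6² = 940259/7056.
α = (331·(10385/7056) − 6·14)/(940259/7056) = 2844731/940259; β = (115·14 − 6·331)/(940259/7056) = -2653056/940259.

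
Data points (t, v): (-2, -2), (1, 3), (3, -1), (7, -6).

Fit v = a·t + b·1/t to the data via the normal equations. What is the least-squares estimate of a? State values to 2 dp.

a = -0.90

Forming MᵀM = [[63, 4]; [4, 2437/1764]] and Mᵀv = [-38, 59/21]ᵀ gives MᵀM·[a, b]ᵀ = Mᵀv.
Δ = 63·(2437/1764) − 4² = 1989/28.
a = ((-38)·(2437/1764) − 4·(59/21))/(1989/28) = -112430/125307; b = (63·(59/21) − 4·(-38))/(1989/28) = 9212/1989.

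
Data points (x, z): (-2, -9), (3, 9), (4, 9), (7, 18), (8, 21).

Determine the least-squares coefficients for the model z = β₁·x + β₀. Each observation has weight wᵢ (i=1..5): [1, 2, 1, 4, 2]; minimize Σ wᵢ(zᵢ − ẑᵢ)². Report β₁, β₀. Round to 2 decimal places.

From the data, Σwᵢ·x·x = 362, Σwᵢ·x = 52, Σwᵢ·1 = 10.
Right-hand side: Σwᵢ·x·z = 948, Σwᵢ·z = 132.
Normal equations: [[362, 52]; [52, 10]]·[β₁, β₀]ᵀ = [948, 132]ᵀ.
Eliminating β₀: 10·(row 1) − 52·(row 2) gives 916·β₁ = 10·948 − 52·132 = 2616, so β₁ = 654/229.
Then β₀ = (132 − 52·(654/229))/10 = -378/229.

β₁ = 2.86, β₀ = -1.65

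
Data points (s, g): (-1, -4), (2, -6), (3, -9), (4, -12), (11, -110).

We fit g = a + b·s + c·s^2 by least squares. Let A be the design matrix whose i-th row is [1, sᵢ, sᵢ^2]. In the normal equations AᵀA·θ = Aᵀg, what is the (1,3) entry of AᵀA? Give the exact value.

Row 1 ↔ basis 1, column 3 ↔ basis s^2, so (AᵀA)_{1,3} = Σᵢ s^2 = (1)·(1) + (1)·(4) + (1)·(9) + (1)·(16) + (1)·(121) = 151.

151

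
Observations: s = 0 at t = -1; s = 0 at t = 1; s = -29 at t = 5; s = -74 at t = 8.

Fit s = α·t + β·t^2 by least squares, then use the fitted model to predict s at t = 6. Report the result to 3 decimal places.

ŝ = -41.730

Forming AᵀA = [[91, 637]; [637, 4723]] and Aᵀs = [-737, -5461]ᵀ gives AᵀA·[α, β]ᵀ = Aᵀs.
Eliminating β: 4723·(row 1) − 637·(row 2) gives 24024·α = 4723·(-737) − 637·(-5461) = -2194, so α = -1097/12012.
Then β = ((-5461) − 637·(-1097/12012))/4723 = -151/132.
At t = 6: ŝ = (-1097/12012)·(6) + (-151/132)·(36) = -83543/2002.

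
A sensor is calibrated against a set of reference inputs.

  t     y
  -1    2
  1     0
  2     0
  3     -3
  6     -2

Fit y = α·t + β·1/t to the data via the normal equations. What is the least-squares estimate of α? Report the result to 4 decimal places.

From the data, Σt·t = 51, Σt·1/t = 5, Σ1/t·1/t = 43/18.
Moment sums: Σt·y = -23, Σ1/t·y = -10/3.
AᵀA·[α, β]ᵀ = Aᵀy becomes [[51, 5]; [5, 43/18]]·[α, β]ᵀ = [-23, -10/3]ᵀ.
Determinant 51·(43/18) − 5² = 581/6.
α = ((-23)·(43/18) − 5·(-10/3))/(581/6) = -689/1743; β = (51·(-10/3) − 5·(-23))/(581/6) = -330/581.

α = -0.3953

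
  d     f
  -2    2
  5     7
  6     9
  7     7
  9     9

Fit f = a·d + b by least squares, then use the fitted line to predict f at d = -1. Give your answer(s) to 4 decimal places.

f̂ = 2.9429

Setting ∂/∂a … = 0 gives: 195·a + 25·b = 215;  25·a + 5·b = 34.
Eliminating b: 5·(row 1) − 25·(row 2) gives 350·a = 5·215 − 25·34 = 225, so a = 9/14.
Then b = (34 − 25·(9/14))/5 = 251/70.
At d = -1: f̂ = (9/14)·(-1) + (251/70)·(1) = 103/35.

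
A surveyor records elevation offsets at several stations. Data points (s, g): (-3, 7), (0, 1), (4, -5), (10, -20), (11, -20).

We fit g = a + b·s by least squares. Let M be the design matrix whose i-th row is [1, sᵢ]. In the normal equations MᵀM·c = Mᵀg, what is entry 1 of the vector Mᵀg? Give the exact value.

-37

Entry 1 ↔ basis 1, so (Mᵀg)_{1} = Σᵢ gᵢ = (1)·(7) + (1)·(1) + (1)·(-5) + (1)·(-20) + (1)·(-20) = -37.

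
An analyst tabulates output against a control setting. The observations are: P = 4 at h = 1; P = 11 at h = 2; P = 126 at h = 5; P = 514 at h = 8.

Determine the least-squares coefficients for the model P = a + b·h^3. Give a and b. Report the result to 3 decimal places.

MᵀM·[a, b]ᵀ = MᵀP reads: 4·a + 646·b = 655;  646·a + 277834·b = 279010.
det = 4·277834 − 646² = 694020.
a = (655·277834 − 646·279010)/694020 = 58027/23134; b = (4·279010 − 646·655)/694020 = 23097/23134.

a = 2.508, b = 0.998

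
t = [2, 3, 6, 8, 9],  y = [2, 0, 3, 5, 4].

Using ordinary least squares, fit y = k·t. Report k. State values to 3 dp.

The normal equations are: 194·k = 98.
k = 98/194 = 0.505155.

k = 0.505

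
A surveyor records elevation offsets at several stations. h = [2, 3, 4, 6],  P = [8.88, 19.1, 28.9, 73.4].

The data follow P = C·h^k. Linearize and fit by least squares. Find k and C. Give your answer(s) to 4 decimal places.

With ln Pᵢ as the transformed response and ln hᵢ as the regressor:
Σln h = 4.9698, Σ(ln h)² = 6.8196, Σln P = 12.7933, Σln h·ln P = 17.1148.
Normal system: [[6.8196, 4.9698]; [4.9698, 4]]·[k, ln C]ᵀ = [17.1148, 12.7933]ᵀ.
Slope k = (n·Σln h·ln P − Σln h·Σln P)/(n·Σ(ln h)² − (Σln h)²) = (4·17.1148 − 4.9698·12.7933)/2.5794 = 1.89155; ln C = (Σln P − k·Σln h)/n = 0.84815, so C = exp(0.84815) = 2.33533.

k = 1.8915, C = 2.3353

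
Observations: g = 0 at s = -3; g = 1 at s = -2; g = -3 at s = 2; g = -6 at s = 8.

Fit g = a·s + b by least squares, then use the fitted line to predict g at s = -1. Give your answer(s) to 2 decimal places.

ĝ = -0.62

Forming AᵀA = [[81, 5]; [5, 4]] and Aᵀg = [-56, -8]ᵀ gives AᵀA·[a, b]ᵀ = Aᵀg.
Δ = 81·4 − 5² = 299.
a = ((-56)·4 − 5·(-8))/299 = -8/13; b = (81·(-8) − 5·(-56))/299 = -16/13.
At s = -1: ĝ = (-8/13)·(-1) + (-16/13)·(1) = -8/13.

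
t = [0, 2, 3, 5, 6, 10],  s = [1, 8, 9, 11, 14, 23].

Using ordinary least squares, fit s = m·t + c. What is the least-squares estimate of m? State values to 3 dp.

Forming XᵀX = [[174, 26]; [26, 6]] and Xᵀs = [412, 66]ᵀ gives XᵀX·[m, c]ᵀ = Xᵀs.
Determinant 174·6 − 26² = 368.
m = (412·6 − 26·66)/368 = 189/92; c = (174·66 − 26·412)/368 = 193/92.

m = 2.054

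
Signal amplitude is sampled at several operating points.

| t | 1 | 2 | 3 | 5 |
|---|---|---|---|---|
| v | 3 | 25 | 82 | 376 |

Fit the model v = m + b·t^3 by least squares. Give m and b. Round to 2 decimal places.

Entries of AᵀA: Σ1 = 4, Σt^3 = 161, Σt^3·t^3 = 16419.
And Σv = 486, Σt^3·v = 49417.
AᵀA·[m, b]ᵀ = Aᵀv becomes [[4, 161]; [161, 16419]]·[m, b]ᵀ = [486, 49417]ᵀ.
det = 4·16419 − 161² = 39755.
m = (486·16419 − 161·49417)/39755 = 23497/39755; b = (4·49417 − 161·486)/39755 = 119422/39755.

m = 0.59, b = 3.00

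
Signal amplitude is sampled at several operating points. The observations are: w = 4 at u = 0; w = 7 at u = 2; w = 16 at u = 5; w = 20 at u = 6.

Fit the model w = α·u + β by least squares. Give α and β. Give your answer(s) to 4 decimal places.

α = 2.6923, β = 3.0000

Entries of XᵀX: Σu·u = 65, Σu = 13, Σ1 = 4.
And Σu·w = 214, Σw = 47.
Normal equations: [[65, 13]; [13, 4]]·[α, β]ᵀ = [214, 47]ᵀ.
Δ = 65·4 − 13² = 91.
α = (214·4 − 13·47)/91 = 35/13; β = (65·47 − 13·214)/91 = 3.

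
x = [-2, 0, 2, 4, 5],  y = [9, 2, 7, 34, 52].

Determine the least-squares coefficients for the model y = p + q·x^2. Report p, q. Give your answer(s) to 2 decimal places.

Setting ∂/∂p … = 0 gives: 5·p + 49·q = 104;  49·p + 913·q = 1908.
(Σ1 = 5, Σx^2 = 49, Σx^2·x^2 = 913, Σy = 104, Σx^2·y = 1908.)
det = 5·913 − 49² = 2164.
p = (104·913 − 49·1908)/2164 = 365/541; q = (5·1908 − 49·104)/2164 = 1111/541.

p = 0.67, q = 2.05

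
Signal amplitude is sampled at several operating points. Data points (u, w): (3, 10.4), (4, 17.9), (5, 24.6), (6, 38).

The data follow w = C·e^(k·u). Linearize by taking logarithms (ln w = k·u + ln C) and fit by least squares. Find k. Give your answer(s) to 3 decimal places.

Linearized form: ln w = k·u + ln C. From the 4 transformed points,
Σu = 18.0000, Σ(u)² = 86.0000, Σln w = 12.0669, Σu·ln w = 56.4039.
Equations: 86.0000·k + 18.0000·ln C = 56.4039;  18.0000·k + 4·ln C = 12.0669.
Solving (det = 20.0000): k = 0.42053, ln C = 1.12436.

k = 0.421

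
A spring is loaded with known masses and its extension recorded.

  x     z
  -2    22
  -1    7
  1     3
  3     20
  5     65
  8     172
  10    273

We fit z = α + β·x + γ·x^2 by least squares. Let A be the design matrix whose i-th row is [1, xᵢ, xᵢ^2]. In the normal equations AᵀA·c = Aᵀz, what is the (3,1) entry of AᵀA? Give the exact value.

204

Row 3 ↔ basis x^2, column 1 ↔ basis 1, so (AᵀA)_{3,1} = Σᵢ x^2 = (4)·(1) + (1)·(1) + (1)·(1) + (9)·(1) + (25)·(1) + (64)·(1) + (100)·(1) = 204.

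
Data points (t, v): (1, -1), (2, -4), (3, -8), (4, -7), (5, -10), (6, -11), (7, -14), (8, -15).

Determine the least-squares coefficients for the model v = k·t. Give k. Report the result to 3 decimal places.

k = -1.936

From the data, Σt·t = 204.
For Mᵀv: Σt·v = -395.
So MᵀM·[k]ᵀ = Mᵀv: [[204]]·[k]ᵀ = [-395]ᵀ.
k = (-395)/204 = -1.93627.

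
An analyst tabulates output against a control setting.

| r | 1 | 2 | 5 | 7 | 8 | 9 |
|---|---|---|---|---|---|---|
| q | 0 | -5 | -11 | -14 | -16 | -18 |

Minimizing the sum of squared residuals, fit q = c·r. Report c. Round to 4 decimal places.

The normal equations are: 224·c = -453.
(Σr·r = 224, Σr·q = -453.)
c = (-453)/224 = -2.02232.

c = -2.0223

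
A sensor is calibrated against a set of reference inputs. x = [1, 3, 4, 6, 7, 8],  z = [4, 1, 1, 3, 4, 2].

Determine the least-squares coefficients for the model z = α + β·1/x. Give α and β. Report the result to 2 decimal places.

α = 1.98, β = 1.54

Compute the Gram sums: Σ1 = 6, Σ1/x = 113/56, Σ1/x·1/x = 34925/28224.
For Mᵀz: Σz = 15, Σ1/x·z = 124/21.
So MᵀM·[α, β]ᵀ = Mᵀz: [[6, 113/56]; [113/56, 34925/28224]]·[α, β]ᵀ = [15, 124/21]ᵀ.
Determinant 6·(34925/28224) − (113/56)² = 31543/9408.
α = (15·(34925/28224) − (113/56)·(124/21))/(31543/9408) = 62529/31543; β = (6·(124/21) − (113/56)·15)/(31543/9408) = 48552/31543.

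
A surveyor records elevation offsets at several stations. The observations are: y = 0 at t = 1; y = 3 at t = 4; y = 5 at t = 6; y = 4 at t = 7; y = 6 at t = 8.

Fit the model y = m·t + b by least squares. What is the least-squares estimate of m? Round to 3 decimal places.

m = 0.792

AᵀA·[m, b]ᵀ = Aᵀy reads: 166·m + 26·b = 118;  26·m + 5·b = 18.
det = 166·5 − 26² = 154.
m = (118·5 − 26·18)/154 = 61/77; b = (166·18 − 26·118)/154 = -40/77.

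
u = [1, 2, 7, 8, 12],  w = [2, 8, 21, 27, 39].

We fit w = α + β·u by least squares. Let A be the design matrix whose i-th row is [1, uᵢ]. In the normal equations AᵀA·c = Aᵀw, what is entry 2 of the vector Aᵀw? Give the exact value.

Entry 2 ↔ basis u, so (Aᵀw)_{2} = Σᵢ (u)·wᵢ = (1)·(2) + (2)·(8) + (7)·(21) + (8)·(27) + (12)·(39) = 849.

849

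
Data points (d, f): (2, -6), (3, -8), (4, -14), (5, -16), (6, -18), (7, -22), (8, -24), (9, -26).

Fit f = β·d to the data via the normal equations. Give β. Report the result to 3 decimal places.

β = -3.028

The normal equations are: 284·β = -860.
β = (-860)/284 = -3.02817.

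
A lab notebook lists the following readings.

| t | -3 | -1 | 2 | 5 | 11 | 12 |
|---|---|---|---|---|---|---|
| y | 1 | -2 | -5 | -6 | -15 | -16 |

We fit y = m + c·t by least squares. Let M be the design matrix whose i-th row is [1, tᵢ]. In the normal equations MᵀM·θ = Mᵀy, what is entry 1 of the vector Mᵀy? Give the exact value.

-43

Entry 1 ↔ basis 1, so (Mᵀy)_{1} = Σᵢ yᵢ = (1)·(1) + (1)·(-2) + (1)·(-5) + (1)·(-6) + (1)·(-15) + (1)·(-16) = -43.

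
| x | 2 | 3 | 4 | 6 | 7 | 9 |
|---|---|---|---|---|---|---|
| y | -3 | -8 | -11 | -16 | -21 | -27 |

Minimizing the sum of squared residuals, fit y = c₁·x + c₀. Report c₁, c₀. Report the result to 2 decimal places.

The normal equations are: 195·c₁ + 31·c₀ = -560;  31·c₁ + 6·c₀ = -86.
(Σx·x = 195, Σx = 31, Σ1 = 6, Σx·y = -560, Σy = -86.)
Eliminating c₀: 6·(row 1) − 31·(row 2) gives 209·c₁ = 6·(-560) − 31·(-86) = -694, so c₁ = -694/209.
Then c₀ = ((-86) − 31·(-694/209))/6 = 590/209.

c₁ = -3.32, c₀ = 2.82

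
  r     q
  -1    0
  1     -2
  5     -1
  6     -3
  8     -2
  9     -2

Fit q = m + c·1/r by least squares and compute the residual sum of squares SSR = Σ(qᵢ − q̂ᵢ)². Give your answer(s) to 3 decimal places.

SSR = 3.025

With design matrix X, XᵀX = [[6, 217/360]; [217/360, 271609/129600]] and Xᵀq = [-10, -571/180]ᵀ.
Eliminating c: (271609/129600)·(row 1) − (217/360)·(row 2) gives (316513/25920)·m = (271609/129600)·(-10) − (217/360)·(-571/180) = -617069/32400, so m = -2468276/1582565.
Then c = ((-571/180) − (217/360)·(-2468276/1582565))/(271609/129600) = -337104/316513.
Residuals: 782756/1582565, 988666/1582565, 244563/316513, -1998499/1582565, -486164/1582565, -509574/1582565; SSR = 4786826/1582565.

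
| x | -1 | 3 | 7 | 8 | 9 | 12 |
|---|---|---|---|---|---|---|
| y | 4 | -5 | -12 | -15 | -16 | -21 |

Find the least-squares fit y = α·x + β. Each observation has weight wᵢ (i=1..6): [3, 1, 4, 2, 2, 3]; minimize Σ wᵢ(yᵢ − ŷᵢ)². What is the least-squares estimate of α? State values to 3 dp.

With design matrix A, AᵀWA = [[930, 98]; [98, 15]] and AᵀWy = [-1647, -166]ᵀ.
det = 930·15 − 98² = 4346.
α = ((-1647)·15 − 98·(-166))/4346 = -8437/4346; β = (930·(-166) − 98·(-1647))/4346 = 3513/2173.

α = -1.941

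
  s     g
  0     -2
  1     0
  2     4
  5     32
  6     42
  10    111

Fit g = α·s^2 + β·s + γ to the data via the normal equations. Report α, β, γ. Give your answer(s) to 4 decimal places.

The normal equations are: 11938·α + 1350·β + 166·γ = 13428;  1350·α + 166·β + 24·γ = 1530;  166·α + 24·β + 6·γ = 187.
(Σs^2·s^2 = 11938, Σs^2·s = 1350, Σs^2 = 166, Σs·s = 166, Σs = 24, Σ1 = 6, Σs^2·g = 13428, Σs·g = 1530, Σg = 187.)
Inverting the 3×3 Gram matrix, [α, β, γ]ᵀ = [8861/9338, 17481/9338, -12022/4669]ᵀ.

α = 0.9489, β = 1.8720, γ = -2.5749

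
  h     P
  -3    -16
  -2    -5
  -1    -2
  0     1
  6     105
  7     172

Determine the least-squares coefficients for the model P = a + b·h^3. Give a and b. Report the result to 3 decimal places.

From the data, Σ1 = 6, Σh^3 = 523, Σh^3·h^3 = 165099.
For AᵀP: ΣP = 255, Σh^3·P = 82150.
AᵀA·[a, b]ᵀ = AᵀP becomes [[6, 523]; [523, 165099]]·[a, b]ᵀ = [255, 82150]ᵀ.
Δ = 6·165099 − 523² = 717065.
a = (255·165099 − 523·82150)/717065 = -172841/143413; b = (6·82150 − 523·255)/717065 = 71907/143413.

a = -1.205, b = 0.501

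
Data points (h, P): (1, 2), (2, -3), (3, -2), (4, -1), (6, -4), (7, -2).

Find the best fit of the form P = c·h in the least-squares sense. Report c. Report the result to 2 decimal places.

Sums needed: Σh·h = 115.
Moment sums: Σh·P = -52.
Normal equations: [[115]]·[c]ᵀ = [-52]ᵀ.
Hence c = -52 / 115 ≈ -0.452174.

c = -0.45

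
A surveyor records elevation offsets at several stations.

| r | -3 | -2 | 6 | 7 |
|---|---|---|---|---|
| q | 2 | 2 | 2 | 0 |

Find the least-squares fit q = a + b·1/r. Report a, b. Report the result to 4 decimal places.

Compute the Gram sums: Σ1 = 4, Σ1/r = -11/21, Σ1/r·1/r = 361/882.
For Mᵀq: Σq = 6, Σ1/r·q = -4/3.
So MᵀM·[a, b]ᵀ = Mᵀq: [[4, -11/21]; [-11/21, 361/882]]·[a, b]ᵀ = [6, -4/3]ᵀ.
Determinant 4·(361/882) − (-11/21)² = 601/441.
a = (6·(361/882) − (-11/21)·(-4/3))/(601/441) = 775/601; b = (4·(-4/3) − (-11/21)·6)/(601/441) = -966/601.

a = 1.2895, b = -1.6073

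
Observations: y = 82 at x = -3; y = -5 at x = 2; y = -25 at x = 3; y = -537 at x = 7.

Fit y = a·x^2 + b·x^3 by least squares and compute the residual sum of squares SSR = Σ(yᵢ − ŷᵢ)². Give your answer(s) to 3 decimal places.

Forming MᵀM = [[2579, 16839]; [16839, 119171]] and Mᵀy = [-25820, -187120]ᵀ gives MᵀM·[a, b]ᵀ = Mᵀy.
Δ = 2579·119171 − 16839² = 23790088.
a = ((-25820)·119171 − 16839·(-187120))/23790088 = 377135/121378; b = (2579·(-187120) − 16839·(-25820))/23790088 = -243875/121378.
Residuals: -12922/60689, -82215/60689, 77980/60689, -5238/60689; SSR = 214777/60689.

SSR = 3.539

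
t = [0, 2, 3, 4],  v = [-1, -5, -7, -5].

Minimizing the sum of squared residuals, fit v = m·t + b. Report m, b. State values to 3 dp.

m = -1.200, b = -1.800

AᵀA·[m, b]ᵀ = Aᵀv reads: 29·m + 9·b = -51;  9·m + 4·b = -18.
Eliminating b: 4·(row 1) − 9·(row 2) gives 35·m = 4·(-51) − 9·(-18) = -42, so m = -6/5.
Then b = ((-18) − 9·(-6/5))/4 = -9/5.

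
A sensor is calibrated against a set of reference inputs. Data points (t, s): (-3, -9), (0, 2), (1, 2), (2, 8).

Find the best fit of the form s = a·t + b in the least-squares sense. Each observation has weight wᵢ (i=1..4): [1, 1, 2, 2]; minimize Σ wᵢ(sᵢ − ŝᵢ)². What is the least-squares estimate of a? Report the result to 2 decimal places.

a = 3.23

Sums needed: Σwᵢ·t·t = 19, Σwᵢ·t = 3, Σwᵢ·1 = 6.
Moment sums: Σwᵢ·t·s = 63, Σwᵢ·s = 13.
AᵀWA·[a, b]ᵀ = AᵀWs becomes [[19, 3]; [3, 6]]·[a, b]ᵀ = [63, 13]ᵀ.
Eliminating b: 6·(row 1) − 3·(row 2) gives 105·a = 6·63 − 3·13 = 339, so a = 113/35.
Then b = (13 − 3·(113/35))/6 = 58/105.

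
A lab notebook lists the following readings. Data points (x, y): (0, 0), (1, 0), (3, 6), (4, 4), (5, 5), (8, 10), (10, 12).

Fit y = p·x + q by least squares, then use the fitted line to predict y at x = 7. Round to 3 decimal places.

Forming MᵀM = [[215, 31]; [31, 7]] and Mᵀy = [259, 37]ᵀ gives MᵀM·[p, q]ᵀ = Mᵀy.
Δ = 215·7 − 31² = 544.
p = (259·7 − 31·37)/544 = 333/272; q = (215·37 − 31·259)/544 = -37/272.
At x = 7: ŷ = (333/272)·(7) + (-37/272)·(1) = 1147/136.

ŷ = 8.434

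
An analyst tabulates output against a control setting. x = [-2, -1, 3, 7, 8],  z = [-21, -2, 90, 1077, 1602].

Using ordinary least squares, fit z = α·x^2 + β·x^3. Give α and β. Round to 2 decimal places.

AᵀA·[α, β]ᵀ = Aᵀz reads: 6595·α + 49785·β = 156025;  49785·α + 380587·β = 1192235.
(Σx^2·x^2 = 6595, Σx^2·x^3 = 49785, Σx^3·x^3 = 380587, Σx^2·z = 156025, Σx^3·z = 1192235.)
Eliminating β: 380587·(row 1) − 49785·(row 2) gives 31425040·α = 380587·156025 − 49785·1192235 = 25667200, so α = 320840/392813.
Then β = (1192235 − 49785·(320840/392813))/380587 = 1188565/392813.

α = 0.82, β = 3.03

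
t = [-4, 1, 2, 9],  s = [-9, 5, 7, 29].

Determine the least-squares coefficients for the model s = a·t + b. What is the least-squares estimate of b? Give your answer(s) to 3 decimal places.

The normal system XᵀX·[a, b]ᵀ = Xᵀs is [[102, 8]; [8, 4]]·[a, b]ᵀ = [316, 32]ᵀ.
det = 102·4 − 8² = 344.
a = (316·4 − 8·32)/344 = 126/43; b = (102·32 − 8·316)/344 = 92/43.

b = 2.140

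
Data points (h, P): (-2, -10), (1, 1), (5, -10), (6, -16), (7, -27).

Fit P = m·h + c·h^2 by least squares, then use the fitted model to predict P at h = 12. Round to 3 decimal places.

Entries of MᵀM: Σh·h = 115, Σh·h^2 = 677, Σh^2·h^2 = 4339.
Right-hand side: Σh·P = -314, Σh^2·P = -2188.
So MᵀM·[m, c]ᵀ = MᵀP: [[115, 677]; [677, 4339]]·[m, c]ᵀ = [-314, -2188]ᵀ.
Eliminating c: 4339·(row 1) − 677·(row 2) gives 40656·m = 4339·(-314) − 677·(-2188) = 118830, so m = 19805/6776.
Then c = ((-2188) − 677·(19805/6776))/4339 = -6507/6776.
At h = 12: P̂ = (19805/6776)·(12) + (-6507/6776)·(144) = -174837/1694.

P̂ = -103.210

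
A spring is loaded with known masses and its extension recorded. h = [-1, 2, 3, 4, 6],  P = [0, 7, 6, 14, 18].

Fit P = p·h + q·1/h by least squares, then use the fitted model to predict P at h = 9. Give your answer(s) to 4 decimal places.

P̂ = 28.2429

Sums needed: Σh·h = 66, Σh·1/h = 5, Σ1/h·1/h = 209/144.
Moment sums: Σh·P = 196, Σ1/h·P = 12.
Normal equations: [[66, 5]; [5, 209/144]]·[p, q]ᵀ = [196, 12]ᵀ.
Eliminating q: (209/144)·(row 1) − 5·(row 2) gives (1699/24)·p = (209/144)·196 − 5·12 = 8081/36, so p = 16162/5097.
Then q = (12 − 5·(16162/5097))/(209/144) = -4512/1699.
At h = 9: P̂ = (16162/5097)·(9) + (-4512/1699)·(1/9) = 143954/5097.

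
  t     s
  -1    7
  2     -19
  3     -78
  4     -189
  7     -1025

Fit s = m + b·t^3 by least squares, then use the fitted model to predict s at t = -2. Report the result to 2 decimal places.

ŝ = 27.79

With design matrix M, MᵀM = [[5, 441]; [441, 122539]] and Mᵀs = [-1304, -365936]ᵀ.
det = 5·122539 − 441² = 418214.
m = ((-1304)·122539 − 441·(-365936))/418214 = 793460/209107; b = (5·(-365936) − 441·(-1304))/418214 = -627308/209107.
At t = -2: ŝ = (793460/209107)·(1) + (-627308/209107)·(-8) = 5811924/209107.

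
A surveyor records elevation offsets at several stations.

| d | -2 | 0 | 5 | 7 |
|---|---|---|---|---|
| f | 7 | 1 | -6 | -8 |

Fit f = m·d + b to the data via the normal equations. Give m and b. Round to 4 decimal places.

Normal-equation sums: Σd·d = 78, Σd = 10, Σ1 = 4.
For Aᵀf: Σd·f = -100, Σf = -6.
Δ = 78·4 − 10² = 212.
m = ((-100)·4 − 10·(-6))/212 = -85/53; b = (78·(-6) − 10·(-100))/212 = 133/53.

m = -1.6038, b = 2.5094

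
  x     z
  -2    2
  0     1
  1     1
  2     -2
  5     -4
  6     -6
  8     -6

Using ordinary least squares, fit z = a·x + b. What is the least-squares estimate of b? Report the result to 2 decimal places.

With design matrix A, AᵀA = [[134, 20]; [20, 7]] and Aᵀz = [-111, -14]ᵀ.
Determinant 134·7 − 20² = 538.
a = ((-111)·7 − 20·(-14))/538 = -497/538; b = (134·(-14) − 20·(-111))/538 = 172/269.

b = 0.64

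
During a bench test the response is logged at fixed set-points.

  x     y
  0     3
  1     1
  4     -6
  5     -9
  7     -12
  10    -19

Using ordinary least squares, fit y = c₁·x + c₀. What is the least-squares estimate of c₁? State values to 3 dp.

Entries of MᵀM: Σx·x = 191, Σx = 27, Σ1 = 6.
For Mᵀy: Σx·y = -342, Σy = -42.
MᵀM·[c₁, c₀]ᵀ = Mᵀy becomes [[191, 27]; [27, 6]]·[c₁, c₀]ᵀ = [-342, -42]ᵀ.
Determinant 191·6 − 27² = 417.
c₁ = ((-342)·6 − 27·(-42))/417 = -306/139; c₀ = (191·(-42) − 27·(-342))/417 = 404/139.

c₁ = -2.201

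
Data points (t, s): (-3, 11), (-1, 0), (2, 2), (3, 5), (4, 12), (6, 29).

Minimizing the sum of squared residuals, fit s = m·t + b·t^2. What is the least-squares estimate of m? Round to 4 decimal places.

m = -0.8072

Setting ∂/∂m … = 0 gives: 75·m + 287·b = 208;  287·m + 1731·b = 1388.
Eliminating b: 1731·(row 1) − 287·(row 2) gives 47456·m = 1731·208 − 287·1388 = -38308, so m = -9577/11864.
Then b = (1388 − 287·(-9577/11864))/1731 = 11101/11864.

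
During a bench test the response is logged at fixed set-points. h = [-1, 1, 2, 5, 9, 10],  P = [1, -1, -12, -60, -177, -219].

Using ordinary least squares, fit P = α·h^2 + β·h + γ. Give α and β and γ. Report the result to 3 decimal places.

α = -1.969, β = -2.248, γ = 1.323

Entries of XᵀX: Σh^2·h^2 = 17204, Σh^2·h = 1862, Σh^2 = 212, Σh·h = 212, Σh = 26, Σ1 = 6.
And Σh^2·P = -37785, Σh·P = -4109, ΣP = -468.
So XᵀX·[α, β, γ]ᵀ = XᵀP: [[17204, 1862, 212]; [1862, 212, 26]; [212, 26, 6]]·[α, β, γ]ᵀ = [-37785, -4109, -468]ᵀ.
Row-reducing yields α = -110743/56235, β = -50567/22494, γ = 49599/37490.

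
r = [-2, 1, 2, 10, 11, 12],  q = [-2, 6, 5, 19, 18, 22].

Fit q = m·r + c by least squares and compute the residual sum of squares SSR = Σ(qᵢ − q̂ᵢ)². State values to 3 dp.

Setting ∂/∂m … = 0 gives: 374·m + 34·c = 672;  34·m + 6·c = 68.
Eliminating c: 6·(row 1) − 34·(row 2) gives 1088·m = 6·672 − 34·68 = 1720, so m = 215/136.
Then c = (68 − 34·(215/136))/6 = 19/8.
Residuals: -165/136, 139/68, -73/136, 111/136, -30/17, 89/136; SSR = 345/34.

SSR = 10.147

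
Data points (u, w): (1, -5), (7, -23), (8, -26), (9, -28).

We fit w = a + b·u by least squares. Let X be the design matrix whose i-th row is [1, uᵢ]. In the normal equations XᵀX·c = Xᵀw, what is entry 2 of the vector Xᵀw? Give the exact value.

-626

Entry 2 ↔ basis u, so (Xᵀw)_{2} = Σᵢ (u)·wᵢ = (1)·(-5) + (7)·(-23) + (8)·(-26) + (9)·(-28) = -626.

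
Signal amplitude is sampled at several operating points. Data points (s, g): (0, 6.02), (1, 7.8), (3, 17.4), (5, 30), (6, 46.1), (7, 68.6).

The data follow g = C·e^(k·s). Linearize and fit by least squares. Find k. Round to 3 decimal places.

Linearized form: ln g = k·s + ln C. From the 6 transformed points,
AᵀA = [[120.0000, 22.0000]; [22.0000, 6]], rhs = [80.2124, 18.1660]ᵀ  (here Σs = 22.0000, Σ(s)² = 120.0000, Σln g = 18.1660, Σs·ln g = 80.2124).
Solving (det = 236.0000): k = 0.34586, ln C = 1.75951.

k = 0.346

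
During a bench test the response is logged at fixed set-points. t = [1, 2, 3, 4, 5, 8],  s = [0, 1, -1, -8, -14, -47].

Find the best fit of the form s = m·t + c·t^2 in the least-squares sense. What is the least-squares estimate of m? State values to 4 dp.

From the data, Σt·t = 119, Σt·t^2 = 737, Σt^2·t^2 = 5075.
Moment sums: Σt·s = -479, Σt^2·s = -3491.
XᵀX·[m, c]ᵀ = Xᵀs becomes [[119, 737]; [737, 5075]]·[m, c]ᵀ = [-479, -3491]ᵀ.
Eliminating c: 5075·(row 1) − 737·(row 2) gives 60756·m = 5075·(-479) − 737·(-3491) = 141942, so m = 23657/10126.
Then c = ((-3491) − 737·(23657/10126))/5075 = -10401/10126.

m = 2.3363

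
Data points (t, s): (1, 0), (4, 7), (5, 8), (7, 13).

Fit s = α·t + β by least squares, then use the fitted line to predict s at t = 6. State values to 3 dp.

ŝ = 10.733

Compute the Gram sums: Σt·t = 91, Σt = 17, Σ1 = 4.
For Aᵀs: Σt·s = 159, Σs = 28.
Determinant 91·4 − 17² = 75.
α = (159·4 − 17·28)/75 = 32/15; β = (91·28 − 17·159)/75 = -31/15.
At t = 6: ŝ = (32/15)·(6) + (-31/15)·(1) = 161/15.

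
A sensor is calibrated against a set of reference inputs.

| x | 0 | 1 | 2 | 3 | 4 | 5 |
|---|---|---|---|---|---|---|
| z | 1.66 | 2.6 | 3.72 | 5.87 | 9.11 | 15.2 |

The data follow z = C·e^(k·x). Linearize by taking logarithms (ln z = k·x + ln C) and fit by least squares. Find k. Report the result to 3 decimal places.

k = 0.437

Linearized form: ln z = k·x + ln C. From the 6 transformed points,
Σx = 15.0000, Σ(x)² = 55.0000, Σln z = 9.4766, Σx·ln z = 31.3365.
Equations: 55.0000·k + 15.0000·ln C = 31.3365;  15.0000·k + 6·ln C = 9.4766.
Solving (det = 105.0000): k = 0.43686, ln C = 0.48728.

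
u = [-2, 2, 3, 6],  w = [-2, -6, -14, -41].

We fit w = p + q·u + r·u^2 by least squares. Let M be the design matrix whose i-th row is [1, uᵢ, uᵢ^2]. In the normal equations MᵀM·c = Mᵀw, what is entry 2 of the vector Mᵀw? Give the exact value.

Entry 2 ↔ basis u, so (Mᵀw)_{2} = Σᵢ (u)·wᵢ = (-2)·(-2) + (2)·(-6) + (3)·(-14) + (6)·(-41) = -296.

-296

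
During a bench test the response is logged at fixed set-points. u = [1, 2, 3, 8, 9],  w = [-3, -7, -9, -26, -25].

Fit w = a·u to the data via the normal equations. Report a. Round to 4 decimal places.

a = -3.0000

The normal system AᵀA·[a]ᵀ = Aᵀw is [[159]]·[a]ᵀ = [-477]ᵀ.
a = (-477)/159 = -3.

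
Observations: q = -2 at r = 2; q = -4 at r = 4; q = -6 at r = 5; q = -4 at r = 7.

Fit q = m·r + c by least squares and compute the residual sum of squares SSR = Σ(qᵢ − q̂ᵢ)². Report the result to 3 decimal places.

SSR = 5.231

With design matrix M, MᵀM = [[94, 18]; [18, 4]] and Mᵀq = [-78, -16]ᵀ.
Eliminating c: 4·(row 1) − 18·(row 2) gives 52·m = 4·(-78) − 18·(-16) = -24, so m = -6/13.
Then c = ((-16) − 18·(-6/13))/4 = -25/13.
Residuals: 11/13, -3/13, -23/13, 15/13; SSR = 68/13.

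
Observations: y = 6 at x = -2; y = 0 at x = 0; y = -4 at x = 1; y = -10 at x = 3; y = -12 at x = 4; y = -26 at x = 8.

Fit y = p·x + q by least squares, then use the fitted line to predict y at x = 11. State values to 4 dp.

ŷ = -35.1739

The normal equations are: 94·p + 14·q = -302;  14·p + 6·q = -46.
Determinant 94·6 − 14² = 368.
p = ((-302)·6 − 14·(-46))/368 = -73/23; q = (94·(-46) − 14·(-302))/368 = -6/23.
At x = 11: ŷ = (-73/23)·(11) + (-6/23)·(1) = -809/23.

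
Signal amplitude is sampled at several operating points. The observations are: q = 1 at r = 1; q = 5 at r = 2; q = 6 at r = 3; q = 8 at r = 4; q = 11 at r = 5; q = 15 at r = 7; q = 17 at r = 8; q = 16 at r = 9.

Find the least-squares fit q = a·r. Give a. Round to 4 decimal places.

MᵀM·[a]ᵀ = Mᵀq reads: 249·a = 501.
(Σr·r = 249, Σr·q = 501.)
a = 501/249 = 2.01205.

a = 2.0120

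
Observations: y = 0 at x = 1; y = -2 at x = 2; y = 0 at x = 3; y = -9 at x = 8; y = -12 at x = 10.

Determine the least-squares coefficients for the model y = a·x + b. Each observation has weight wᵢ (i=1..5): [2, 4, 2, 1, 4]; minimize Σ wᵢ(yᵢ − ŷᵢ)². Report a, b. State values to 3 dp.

a = -1.341, b = 1.602

Compute the Gram sums: Σwᵢ·x·x = 500, Σwᵢ·x = 64, Σwᵢ·1 = 13.
And Σwᵢ·x·y = -568, Σwᵢ·y = -65.
Determinant 500·13 − 64² = 2404.
a = ((-568)·13 − 64·(-65))/2404 = -806/601; b = (500·(-65) − 64·(-568))/2404 = 963/601.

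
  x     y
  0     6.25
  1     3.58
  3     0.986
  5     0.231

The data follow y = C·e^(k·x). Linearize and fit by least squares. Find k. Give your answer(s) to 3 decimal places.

With ln yᵢ as the transformed response and xᵢ as the regressor:
Sums: Σx = 9.0000, Σ(x)² = 35.0000, Σln y = 1.6285, Σx·ln y = -6.0936.
Normal system: [[35.0000, 9.0000]; [9.0000, 4]]·[k, ln C]ᵀ = [-6.0936, 1.6285]ᵀ.
Solving (det = 59.0000): k = -0.66154, ln C = 1.89560.

k = -0.662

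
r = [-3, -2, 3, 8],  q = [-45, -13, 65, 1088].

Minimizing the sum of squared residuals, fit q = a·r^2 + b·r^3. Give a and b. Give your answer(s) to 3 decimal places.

a = 1.030, b = 1.997

Normal-equation sums: Σr^2·r^2 = 4274, Σr^2·r^3 = 32736, Σr^3·r^3 = 263666.
Right-hand side: Σr^2·q = 69760, Σr^3·q = 560130.
AᵀA·[a, b]ᵀ = Aᵀq becomes [[4274, 32736]; [32736, 263666]]·[a, b]ᵀ = [69760, 560130]ᵀ.
Eliminating b: 263666·(row 1) − 32736·(row 2) gives 55262788·a = 263666·69760 − 32736·560130 = 56924480, so a = 14231120/13815697.
Then b = (560130 − 32736·(14231120/13815697))/263666 = 27583065/13815697.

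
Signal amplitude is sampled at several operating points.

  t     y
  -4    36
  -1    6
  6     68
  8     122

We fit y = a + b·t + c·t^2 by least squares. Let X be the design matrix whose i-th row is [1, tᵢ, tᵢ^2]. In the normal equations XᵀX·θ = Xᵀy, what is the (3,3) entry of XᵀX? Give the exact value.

5649

Row 3 ↔ basis t^2, column 3 ↔ basis t^2, so (XᵀX)_{3,3} = Σᵢ (t^2)·(t^2) = (16)·(16) + (1)·(1) + (36)·(36) + (64)·(64) = 5649.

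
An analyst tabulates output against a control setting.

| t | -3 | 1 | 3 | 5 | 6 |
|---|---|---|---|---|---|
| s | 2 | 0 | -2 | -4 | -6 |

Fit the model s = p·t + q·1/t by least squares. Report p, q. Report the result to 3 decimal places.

The normal system XᵀX·[p, q]ᵀ = Xᵀs is [[80, 5]; [5, 129/100]]·[p, q]ᵀ = [-68, -47/15]ᵀ.
Eliminating q: (129/100)·(row 1) − 5·(row 2) gives (391/5)·p = (129/100)·(-68) − 5·(-47/15) = -5404/75, so p = -5404/5865.
Then q = ((-47/15) − 5·(-5404/5865))/(129/100) = 1340/1173.

p = -0.921, q = 1.142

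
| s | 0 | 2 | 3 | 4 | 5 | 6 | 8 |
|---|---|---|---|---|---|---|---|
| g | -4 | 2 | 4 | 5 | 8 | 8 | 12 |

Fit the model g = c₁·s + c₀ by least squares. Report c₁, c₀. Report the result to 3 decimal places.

c₁ = 1.905, c₀ = -2.619

AᵀA·[c₁, c₀]ᵀ = Aᵀg reads: 154·c₁ + 28·c₀ = 220;  28·c₁ + 7·c₀ = 35.
Determinant 154·7 − 28² = 294.
c₁ = (220·7 − 28·35)/294 = 40/21; c₀ = (154·35 − 28·220)/294 = -55/21.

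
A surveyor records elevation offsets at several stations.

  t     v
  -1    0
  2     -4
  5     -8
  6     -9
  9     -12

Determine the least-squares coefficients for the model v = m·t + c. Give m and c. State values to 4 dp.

m = -1.2143, c = -1.5000

Compute the Gram sums: Σt·t = 147, Σt = 21, Σ1 = 5.
Right-hand side: Σt·v = -210, Σv = -33.
MᵀM·[m, c]ᵀ = Mᵀv becomes [[147, 21]; [21, 5]]·[m, c]ᵀ = [-210, -33]ᵀ.
Determinant 147·5 − 21² = 294.
m = ((-210)·5 − 21·(-33))/294 = -17/14; c = (147·(-33) − 21·(-210))/294 = -3/2.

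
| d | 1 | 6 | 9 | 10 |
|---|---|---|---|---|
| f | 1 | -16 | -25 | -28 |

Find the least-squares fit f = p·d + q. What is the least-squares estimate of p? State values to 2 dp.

The normal system XᵀX·[p, q]ᵀ = Xᵀf is [[218, 26]; [26, 4]]·[p, q]ᵀ = [-600, -68]ᵀ.
Eliminating q: 4·(row 1) − 26·(row 2) gives 196·p = 4·(-600) − 26·(-68) = -632, so p = -158/49.
Then q = ((-68) − 26·(-158/49))/4 = 194/49.

p = -3.22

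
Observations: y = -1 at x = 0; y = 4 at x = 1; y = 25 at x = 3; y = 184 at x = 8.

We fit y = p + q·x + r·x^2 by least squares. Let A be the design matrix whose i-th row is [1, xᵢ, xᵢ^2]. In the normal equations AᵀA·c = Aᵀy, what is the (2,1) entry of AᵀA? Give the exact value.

Row 2 ↔ basis x, column 1 ↔ basis 1, so (AᵀA)_{2,1} = Σᵢ x = (0)·(1) + (1)·(1) + (3)·(1) + (8)·(1) = 12.

12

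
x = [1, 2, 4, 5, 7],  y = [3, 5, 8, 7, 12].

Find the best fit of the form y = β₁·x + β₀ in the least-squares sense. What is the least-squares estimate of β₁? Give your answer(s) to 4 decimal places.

From the data, Σx·x = 95, Σx = 19, Σ1 = 5.
Right-hand side: Σx·y = 164, Σy = 35.
det = 95·5 − 19² = 114.
β₁ = (164·5 − 19·35)/114 = 155/114; β₀ = (95·35 − 19·164)/114 = 11/6.

β₁ = 1.3596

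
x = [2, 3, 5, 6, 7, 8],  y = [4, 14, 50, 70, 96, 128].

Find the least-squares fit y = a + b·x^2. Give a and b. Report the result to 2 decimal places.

MᵀM·[a, b]ᵀ = Mᵀy reads: 6·a + 187·b = 362;  187·a + 8515·b = 16808.
(Σ1 = 6, Σx^2 = 187, Σx^2·x^2 = 8515, Σy = 362, Σx^2·y = 16808.)
Δ = 6·8515 − 187² = 16121.
a = (362·8515 − 187·16808)/16121 = -60666/16121; b = (6·16808 − 187·362)/16121 = 33154/16121.

a = -3.76, b = 2.06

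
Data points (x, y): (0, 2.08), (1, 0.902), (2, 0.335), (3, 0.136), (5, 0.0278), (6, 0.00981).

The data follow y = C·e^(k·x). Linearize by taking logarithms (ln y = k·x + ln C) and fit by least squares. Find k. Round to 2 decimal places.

k = -0.88

Let Y = ln y. Fitting Y = k·x + ln C by least squares:
Σx = 17.0000, Σ(x)² = 75.0000, Σln y = -10.6666, Σx·ln y = -53.9354.
Equations: 75.0000·k + 17.0000·ln C = -53.9354;  17.0000·k + 6·ln C = -10.6666.
Solving (det = 161.0000): k = -0.88373, ln C = 0.72614.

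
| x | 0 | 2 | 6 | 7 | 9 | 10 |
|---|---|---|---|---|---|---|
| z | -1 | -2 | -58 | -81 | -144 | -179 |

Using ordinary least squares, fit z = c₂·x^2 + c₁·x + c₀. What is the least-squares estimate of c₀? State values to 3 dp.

Normal-equation sums: Σx^2·x^2 = 20274, Σx^2·x = 2296, Σx^2 = 270, Σx·x = 270, Σx = 34, Σ1 = 6.
For Aᵀz: Σx^2·z = -35629, Σx·z = -4005, Σz = -465.
AᵀA·[c₂, c₁, c₀]ᵀ = Aᵀz becomes [[20274, 2296, 270]; [2296, 270, 34]; [270, 34, 6]]·[c₂, c₁, c₀]ᵀ = [-35629, -4005, -465]ᵀ.
Inverting the 3×3 Gram matrix, [c₂, c₁, c₀]ᵀ = [-65767/31125, 33346/10375, -39109/62250]ᵀ.

c₀ = -0.628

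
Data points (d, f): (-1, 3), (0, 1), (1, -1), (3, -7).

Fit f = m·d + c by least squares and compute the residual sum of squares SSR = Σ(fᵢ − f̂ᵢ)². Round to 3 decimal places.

SSR = 0.686

From the data, Σd·d = 11, Σd = 3, Σ1 = 4.
And Σd·f = -25, Σf = -4.
So MᵀM·[m, c]ᵀ = Mᵀf: [[11, 3]; [3, 4]]·[m, c]ᵀ = [-25, -4]ᵀ.
Δ = 11·4 − 3² = 35.
m = ((-25)·4 − 3·(-4))/35 = -88/35; c = (11·(-4) − 3·(-25))/35 = 31/35.
Residuals: -2/5, 4/35, 22/35, -12/35; SSR = 24/35.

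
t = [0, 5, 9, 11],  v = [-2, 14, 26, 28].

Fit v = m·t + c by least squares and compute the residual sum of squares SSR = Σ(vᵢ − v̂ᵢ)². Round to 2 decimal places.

SSR = 8.45

MᵀM·[m, c]ᵀ = Mᵀv reads: 227·m + 25·c = 612;  25·m + 4·c = 66.
Eliminating c: 4·(row 1) − 25·(row 2) gives 283·m = 4·612 − 25·66 = 798, so m = 798/283.
Then c = (66 − 25·(798/283))/4 = -318/283.
Residuals: -248/283, 290/283, 494/283, -536/283; SSR = 2392/283.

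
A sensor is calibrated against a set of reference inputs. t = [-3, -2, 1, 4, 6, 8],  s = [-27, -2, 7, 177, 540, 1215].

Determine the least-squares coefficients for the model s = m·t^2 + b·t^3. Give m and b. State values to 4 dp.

From the data, Σt^2·t^2 = 5746, Σt^2·t^3 = 41294, Σt^3·t^3 = 313690.
For Mᵀs: Σt^2·s = 99788, Σt^3·s = 750800.
Eliminating b: 313690·(row 1) − 41294·(row 2) gives 97268304·m = 313690·99788 − 41294·750800 = 298962520, so m = 37370315/12158538.
Then b = (750800 − 41294·(37370315/12158538))/313690 = 24181391/12158538.

m = 3.0736, b = 1.9888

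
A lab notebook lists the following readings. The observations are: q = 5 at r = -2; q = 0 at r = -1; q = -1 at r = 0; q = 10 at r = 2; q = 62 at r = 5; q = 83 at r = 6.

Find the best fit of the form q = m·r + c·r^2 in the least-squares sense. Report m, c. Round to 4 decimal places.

Compute the Gram sums: Σr·r = 70, Σr·r^2 = 340, Σr^2·r^2 = 1954.
Moment sums: Σr·q = 818, Σr^2·q = 4598.
Eliminating c: 1954·(row 1) − 340·(row 2) gives 21180·m = 1954·818 − 340·4598 = 35052, so m = 2921/1765.
Then c = (4598 − 340·(2921/1765))/1954 = 729/353.

m = 1.6550, c = 2.0652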